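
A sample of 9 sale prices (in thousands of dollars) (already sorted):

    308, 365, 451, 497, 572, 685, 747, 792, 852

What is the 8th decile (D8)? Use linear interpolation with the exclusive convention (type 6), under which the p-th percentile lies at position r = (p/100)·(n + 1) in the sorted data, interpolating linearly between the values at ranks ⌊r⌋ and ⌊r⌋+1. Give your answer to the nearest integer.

n = 9.
r = (80/100)·(9 + 1) = 8.
r is an integer, so P80 is the value at rank 8: 792.

792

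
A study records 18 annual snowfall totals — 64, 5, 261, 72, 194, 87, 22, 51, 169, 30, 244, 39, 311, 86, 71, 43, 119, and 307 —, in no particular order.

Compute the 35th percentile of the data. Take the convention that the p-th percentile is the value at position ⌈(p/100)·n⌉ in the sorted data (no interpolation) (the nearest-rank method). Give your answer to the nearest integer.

64

Sorted: 5, 22, 30, 39, 43, 51, 64, 71, 72, 86, 87, 119, 169, 194, 244, 261, 307, 311.
n = 18.
Position = ⌈35/100 · 18⌉ = ⌈6.3⌉ = 7.
The value at rank 7 is 64.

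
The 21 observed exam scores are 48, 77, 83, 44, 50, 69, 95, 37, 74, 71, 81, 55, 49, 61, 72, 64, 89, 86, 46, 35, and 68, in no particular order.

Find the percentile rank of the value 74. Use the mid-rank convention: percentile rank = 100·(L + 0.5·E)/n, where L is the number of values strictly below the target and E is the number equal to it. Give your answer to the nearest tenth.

Sorted: 35, 37, 44, 46, 48, 49, 50, 55, 61, 64, 68, 69, 71, 72, 74, 77, 81, 83, 86, 89, 95.
Count below 74: L = 14; count equal: E = 1; n = 21.
Percentile rank = 100·(14 + 0.5·1)/21 = 100·14.5/21 = 69.05.

69.0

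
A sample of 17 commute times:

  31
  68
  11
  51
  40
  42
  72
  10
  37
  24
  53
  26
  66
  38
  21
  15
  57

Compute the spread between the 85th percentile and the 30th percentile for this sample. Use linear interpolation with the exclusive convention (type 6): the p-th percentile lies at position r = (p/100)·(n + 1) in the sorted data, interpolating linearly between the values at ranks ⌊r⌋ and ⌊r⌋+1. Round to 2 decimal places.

Sorted: 10, 11, 15, 21, 24, 26, 31, 37, 38, 40, 42, 51, 53, 57, 66, 68, 72.
n = 17.
P30: r = 5.4; ranks 5–6 are 24, 26; interpolating gives 24.8.
P85: r = 15.3; ranks 15–16 are 66, 68; interpolating gives 66.6.
Difference: 66.6 − 24.8 = 41.8.

41.80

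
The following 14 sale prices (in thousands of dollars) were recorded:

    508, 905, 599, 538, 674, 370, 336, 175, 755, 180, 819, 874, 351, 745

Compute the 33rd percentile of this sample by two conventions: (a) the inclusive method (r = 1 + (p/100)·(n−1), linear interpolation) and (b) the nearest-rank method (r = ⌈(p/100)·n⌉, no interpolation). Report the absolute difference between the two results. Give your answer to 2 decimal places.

40.02

Sorted: 175, 180, 336, 351, 370, 508, 538, 599, 674, 745, 755, 819, 874, 905.
n = 14.
(a) r = 5.29; between ranks 5 (370) and 6 (508): 410.02.
(b) the nearest-rank method: rank 5 → 370.
|410.02 − 370| = 40.02.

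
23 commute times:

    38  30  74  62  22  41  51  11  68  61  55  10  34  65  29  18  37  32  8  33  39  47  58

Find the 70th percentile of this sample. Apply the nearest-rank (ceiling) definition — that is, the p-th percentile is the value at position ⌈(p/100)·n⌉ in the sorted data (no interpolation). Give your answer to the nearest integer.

Sorted: 8, 10, 11, 18, 22, 29, 30, 32, 33, 34, 37, 38, 39, 41, 47, 51, 55, 58, 61, 62, 65, 68, 74.
n = 23.
Position = ⌈70/100 · 23⌉ = ⌈16.1⌉ = 17.
The value at rank 17 is 55.

55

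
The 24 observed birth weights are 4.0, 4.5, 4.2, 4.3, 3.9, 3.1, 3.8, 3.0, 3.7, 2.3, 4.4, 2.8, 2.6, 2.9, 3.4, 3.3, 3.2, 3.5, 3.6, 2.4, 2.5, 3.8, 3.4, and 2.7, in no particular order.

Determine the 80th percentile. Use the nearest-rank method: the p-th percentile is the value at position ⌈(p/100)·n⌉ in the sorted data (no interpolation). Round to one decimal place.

Sorted: 2.3, 2.4, 2.5, 2.6, 2.7, 2.8, 2.9, 3.0, 3.1, 3.2, 3.3, 3.4, 3.4, 3.5, 3.6, 3.7, 3.8, 3.8, 3.9, 4.0, 4.2, 4.3, 4.4, 4.5.
n = 24.
Position = ⌈80/100 · 24⌉ = ⌈19.2⌉ = 20.
The value at rank 20 is 4.0.

4.0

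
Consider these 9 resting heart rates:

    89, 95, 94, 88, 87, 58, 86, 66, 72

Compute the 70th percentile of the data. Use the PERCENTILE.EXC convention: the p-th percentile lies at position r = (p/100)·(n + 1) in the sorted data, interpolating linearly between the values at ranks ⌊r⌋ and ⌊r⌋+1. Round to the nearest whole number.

89

Sorted: 58, 66, 72, 86, 87, 88, 89, 94, 95.
n = 9.
r = (70/100)·(9 + 1) = 7.
r is an integer, so P70 is the value at rank 7: 89.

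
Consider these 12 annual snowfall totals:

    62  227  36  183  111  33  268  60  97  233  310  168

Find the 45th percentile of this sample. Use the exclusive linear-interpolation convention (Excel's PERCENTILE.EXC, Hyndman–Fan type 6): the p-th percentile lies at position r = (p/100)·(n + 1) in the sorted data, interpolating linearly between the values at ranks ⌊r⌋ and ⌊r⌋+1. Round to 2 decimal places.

Sorted: 33, 36, 60, 62, 97, 111, 168, 183, 227, 233, 268, 310.
n = 12.
r = (45/100)·(12 + 1) = 5.85.
Rank 5 is 97 and rank 6 is 111.
Interpolate: 97 + 0.85·(111 − 97) = 97 + 0.85·14 = 108.9.

108.90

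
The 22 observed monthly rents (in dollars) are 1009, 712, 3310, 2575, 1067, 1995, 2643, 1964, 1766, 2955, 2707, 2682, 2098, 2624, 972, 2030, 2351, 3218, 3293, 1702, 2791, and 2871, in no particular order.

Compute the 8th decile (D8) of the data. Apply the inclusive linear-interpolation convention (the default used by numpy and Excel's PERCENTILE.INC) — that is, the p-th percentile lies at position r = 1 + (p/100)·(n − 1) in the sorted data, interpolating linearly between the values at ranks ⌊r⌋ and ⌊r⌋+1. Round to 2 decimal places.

Sorted: 712, 972, 1009, 1067, 1702, 1766, 1964, 1995, 2030, 2098, 2351, 2575, 2624, 2643, 2682, 2707, 2791, 2871, 2955, 3218, 3293, 3310.
n = 22.
r = 1 + (80/100)·(22 − 1) = 1 + 16.8 = 17.8.
Rank 17 is 2791 and rank 18 is 2871.
Interpolate: 2791 + 0.8·(2871 − 2791) = 2791 + 0.8·80 = 2855.

2855.00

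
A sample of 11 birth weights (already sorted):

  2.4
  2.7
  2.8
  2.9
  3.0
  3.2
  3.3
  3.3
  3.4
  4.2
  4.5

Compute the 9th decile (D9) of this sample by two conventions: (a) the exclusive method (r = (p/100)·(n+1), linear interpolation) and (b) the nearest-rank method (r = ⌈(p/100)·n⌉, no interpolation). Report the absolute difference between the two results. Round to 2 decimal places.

0.24

n = 11.
(a) r = 10.8; between ranks 10 (4.2) and 11 (4.5): 4.44.
(b) the nearest-rank method: rank 10 → 4.2.
|4.44 − 4.2| = 0.24.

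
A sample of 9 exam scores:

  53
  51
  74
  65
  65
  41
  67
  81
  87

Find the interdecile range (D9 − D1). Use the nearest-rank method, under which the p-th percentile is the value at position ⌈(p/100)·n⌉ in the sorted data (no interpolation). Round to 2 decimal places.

46.00

Sorted: 41, 51, 53, 65, 65, 67, 74, 81, 87.
n = 9.
P10: rank ⌈10/100·9⌉ = 1 → 41.
P90: rank ⌈90/100·9⌉ = 9 → 87.
Difference: 87 − 41 = 46.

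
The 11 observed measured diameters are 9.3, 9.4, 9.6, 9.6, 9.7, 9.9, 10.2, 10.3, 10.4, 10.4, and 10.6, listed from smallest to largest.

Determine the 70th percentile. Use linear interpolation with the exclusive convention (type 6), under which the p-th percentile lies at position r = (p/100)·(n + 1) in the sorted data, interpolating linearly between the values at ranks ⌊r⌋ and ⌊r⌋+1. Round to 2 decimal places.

10.34

n = 11.
r = (70/100)·(11 + 1) = 8.4.
Rank 8 is 10.3 and rank 9 is 10.4.
Interpolate: 10.3 + 0.4·(10.4 − 10.3) = 10.3 + 0.4·0.1 = 10.34.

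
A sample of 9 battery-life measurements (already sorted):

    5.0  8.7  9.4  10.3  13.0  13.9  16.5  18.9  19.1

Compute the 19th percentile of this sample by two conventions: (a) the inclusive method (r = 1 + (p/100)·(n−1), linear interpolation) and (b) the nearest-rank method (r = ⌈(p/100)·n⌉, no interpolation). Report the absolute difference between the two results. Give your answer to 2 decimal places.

0.36

n = 9.
(a) r = 2.52; between ranks 2 (8.7) and 3 (9.4): 9.064.
(b) the nearest-rank method: rank 2 → 8.7.
|9.064 − 8.7| = 0.364.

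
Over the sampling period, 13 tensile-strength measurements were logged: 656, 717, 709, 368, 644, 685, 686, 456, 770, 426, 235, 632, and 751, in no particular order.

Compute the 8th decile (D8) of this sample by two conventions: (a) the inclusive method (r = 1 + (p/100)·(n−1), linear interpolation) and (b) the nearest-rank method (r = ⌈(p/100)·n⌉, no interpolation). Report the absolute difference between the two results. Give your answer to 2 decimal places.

3.20

Sorted: 235, 368, 426, 456, 632, 644, 656, 685, 686, 709, 717, 751, 770.
n = 13.
(a) r = 10.6; between ranks 10 (709) and 11 (717): 713.8.
(b) the nearest-rank method: rank 11 → 717.
|713.8 − 717| = 3.2.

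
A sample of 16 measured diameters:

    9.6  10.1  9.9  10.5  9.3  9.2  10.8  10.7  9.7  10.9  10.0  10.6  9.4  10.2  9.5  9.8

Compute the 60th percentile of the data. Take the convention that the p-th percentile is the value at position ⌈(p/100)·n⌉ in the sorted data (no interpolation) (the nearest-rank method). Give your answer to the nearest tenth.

10.1

Sorted: 9.2, 9.3, 9.4, 9.5, 9.6, 9.7, 9.8, 9.9, 10.0, 10.1, 10.2, 10.5, 10.6, 10.7, 10.8, 10.9.
n = 16.
Position = ⌈60/100 · 16⌉ = ⌈9.6⌉ = 10.
The value at rank 10 is 10.1.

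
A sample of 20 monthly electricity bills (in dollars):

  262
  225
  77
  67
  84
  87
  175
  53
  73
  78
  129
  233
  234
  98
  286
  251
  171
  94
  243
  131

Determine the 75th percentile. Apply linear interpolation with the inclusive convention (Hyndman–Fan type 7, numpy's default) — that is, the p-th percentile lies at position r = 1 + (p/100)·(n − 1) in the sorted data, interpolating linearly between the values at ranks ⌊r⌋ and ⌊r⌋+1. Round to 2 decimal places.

233.25

Sorted: 53, 67, 73, 77, 78, 84, 87, 94, 98, 129, 131, 171, 175, 225, 233, 234, 243, 251, 262, 286.
n = 20.
r = 1 + (75/100)·(20 − 1) = 1 + 14.25 = 15.25.
Rank 15 is 233 and rank 16 is 234.
Interpolate: 233 + 0.25·(234 − 233) = 233 + 0.25·1 = 233.25.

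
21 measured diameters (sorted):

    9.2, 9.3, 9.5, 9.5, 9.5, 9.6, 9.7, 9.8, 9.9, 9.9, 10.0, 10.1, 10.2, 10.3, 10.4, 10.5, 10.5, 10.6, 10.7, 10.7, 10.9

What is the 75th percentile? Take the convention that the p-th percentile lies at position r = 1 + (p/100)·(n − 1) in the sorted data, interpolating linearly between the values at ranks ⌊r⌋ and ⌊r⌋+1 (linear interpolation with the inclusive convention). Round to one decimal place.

n = 21.
r = 1 + (75/100)·(21 − 1) = 1 + 15 = 16.
r is an integer, so P75 is the value at rank 16: 10.5.

10.5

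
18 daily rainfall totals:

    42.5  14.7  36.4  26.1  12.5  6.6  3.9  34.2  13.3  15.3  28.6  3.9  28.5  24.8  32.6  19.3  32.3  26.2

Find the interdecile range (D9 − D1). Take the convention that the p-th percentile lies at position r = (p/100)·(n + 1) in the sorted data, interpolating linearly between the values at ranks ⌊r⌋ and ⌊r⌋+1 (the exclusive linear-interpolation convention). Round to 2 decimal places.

Sorted: 3.9, 3.9, 6.6, 12.5, 13.3, 14.7, 15.3, 19.3, 24.8, 26.1, 26.2, 28.5, 28.6, 32.3, 32.6, 34.2, 36.4, 42.5.
n = 18.
P10: r = 1.9; ranks 1–2 are 3.9, 3.9; interpolating gives 3.9.
P90: r = 17.1; ranks 17–18 are 36.4, 42.5; interpolating gives 37.01.
Difference: 37.01 − 3.9 = 33.11.

33.11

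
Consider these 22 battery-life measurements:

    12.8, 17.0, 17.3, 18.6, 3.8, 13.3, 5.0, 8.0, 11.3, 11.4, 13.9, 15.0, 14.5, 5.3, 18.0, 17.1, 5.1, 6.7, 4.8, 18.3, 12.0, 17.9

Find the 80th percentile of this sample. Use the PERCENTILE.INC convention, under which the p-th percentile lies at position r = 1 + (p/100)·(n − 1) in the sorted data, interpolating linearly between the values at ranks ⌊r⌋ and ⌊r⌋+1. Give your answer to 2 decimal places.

17.26

Sorted: 3.8, 4.8, 5.0, 5.1, 5.3, 6.7, 8.0, 11.3, 11.4, 12.0, 12.8, 13.3, 13.9, 14.5, 15.0, 17.0, 17.1, 17.3, 17.9, 18.0, 18.3, 18.6.
n = 22.
r = 1 + (80/100)·(22 − 1) = 1 + 16.8 = 17.8.
Rank 17 is 17.1 and rank 18 is 17.3.
Interpolate: 17.1 + 0.8·(17.3 − 17.1) = 17.1 + 0.8·0.2 = 17.26.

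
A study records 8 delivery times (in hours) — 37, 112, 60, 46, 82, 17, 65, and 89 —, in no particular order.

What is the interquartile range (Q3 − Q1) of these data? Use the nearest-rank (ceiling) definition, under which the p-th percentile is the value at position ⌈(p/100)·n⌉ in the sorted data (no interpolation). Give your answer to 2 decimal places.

45.00

Sorted: 17, 37, 46, 60, 65, 82, 89, 112.
n = 8.
P25: rank ⌈25/100·8⌉ = 2 → 37.
P75: rank ⌈75/100·8⌉ = 6 → 82.
Difference: 82 − 37 = 45.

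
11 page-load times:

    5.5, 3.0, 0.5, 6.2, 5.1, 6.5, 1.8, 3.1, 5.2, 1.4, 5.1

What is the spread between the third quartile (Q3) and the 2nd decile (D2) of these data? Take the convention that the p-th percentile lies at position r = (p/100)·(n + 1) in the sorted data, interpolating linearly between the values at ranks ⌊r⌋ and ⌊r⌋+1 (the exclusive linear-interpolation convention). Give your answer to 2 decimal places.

3.94

Sorted: 0.5, 1.4, 1.8, 3.0, 3.1, 5.1, 5.1, 5.2, 5.5, 6.2, 6.5.
n = 11.
P20: r = 2.4; ranks 2–3 are 1.4, 1.8; interpolating gives 1.56.
P75: r = 9 (integer) → 5.5.
Difference: 5.5 − 1.56 = 3.94.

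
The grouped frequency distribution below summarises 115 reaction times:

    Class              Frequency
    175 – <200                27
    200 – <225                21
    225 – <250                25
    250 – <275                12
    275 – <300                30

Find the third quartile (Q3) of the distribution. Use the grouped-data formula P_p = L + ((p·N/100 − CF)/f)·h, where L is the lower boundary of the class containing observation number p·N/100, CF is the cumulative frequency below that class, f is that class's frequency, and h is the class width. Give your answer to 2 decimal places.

N = 115; target position k = 75/100 · 115 = 86.25.
Cumulative frequencies: 27, 48, 73, 85, 115.
Observation 86.25 falls in the class 275 – <300.
L = 275, CF = 85, f = 30, h = 25.
P75 = 275 + ((86.25 − 85)/30)·25 = 275 + 1.04167 = 276.042.

276.04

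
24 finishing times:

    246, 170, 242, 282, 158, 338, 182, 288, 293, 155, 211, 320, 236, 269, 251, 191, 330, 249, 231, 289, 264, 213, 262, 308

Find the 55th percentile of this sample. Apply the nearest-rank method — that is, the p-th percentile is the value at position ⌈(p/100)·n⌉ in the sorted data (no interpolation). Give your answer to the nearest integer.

Sorted: 155, 158, 170, 182, 191, 211, 213, 231, 236, 242, 246, 249, 251, 262, 264, 269, 282, 288, 289, 293, 308, 320, 330, 338.
n = 24.
Position = ⌈55/100 · 24⌉ = ⌈13.2⌉ = 14.
The value at rank 14 is 262.

262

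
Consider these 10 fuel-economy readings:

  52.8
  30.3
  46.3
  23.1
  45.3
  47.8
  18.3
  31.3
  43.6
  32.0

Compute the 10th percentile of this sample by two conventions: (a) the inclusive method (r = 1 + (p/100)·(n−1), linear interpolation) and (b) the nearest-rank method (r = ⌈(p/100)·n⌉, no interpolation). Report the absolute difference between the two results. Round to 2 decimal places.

4.32

Sorted: 18.3, 23.1, 30.3, 31.3, 32.0, 43.6, 45.3, 46.3, 47.8, 52.8.
n = 10.
(a) r = 1.9; between ranks 1 (18.3) and 2 (23.1): 22.62.
(b) the nearest-rank method: rank 1 → 18.3.
|22.62 − 18.3| = 4.32.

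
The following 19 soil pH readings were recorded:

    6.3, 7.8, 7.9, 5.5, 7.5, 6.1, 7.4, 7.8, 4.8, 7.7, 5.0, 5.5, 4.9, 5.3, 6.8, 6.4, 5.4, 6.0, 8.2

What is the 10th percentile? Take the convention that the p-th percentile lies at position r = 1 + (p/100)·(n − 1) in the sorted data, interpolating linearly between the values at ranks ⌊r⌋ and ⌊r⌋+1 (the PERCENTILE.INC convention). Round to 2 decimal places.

4.98

Sorted: 4.8, 4.9, 5.0, 5.3, 5.4, 5.5, 5.5, 6.0, 6.1, 6.3, 6.4, 6.8, 7.4, 7.5, 7.7, 7.8, 7.8, 7.9, 8.2.
n = 19.
r = 1 + (10/100)·(19 − 1) = 1 + 1.8 = 2.8.
Rank 2 is 4.9 and rank 3 is 5.0.
Interpolate: 4.9 + 0.8·(5.0 − 4.9) = 4.9 + 0.8·0.1 = 4.98.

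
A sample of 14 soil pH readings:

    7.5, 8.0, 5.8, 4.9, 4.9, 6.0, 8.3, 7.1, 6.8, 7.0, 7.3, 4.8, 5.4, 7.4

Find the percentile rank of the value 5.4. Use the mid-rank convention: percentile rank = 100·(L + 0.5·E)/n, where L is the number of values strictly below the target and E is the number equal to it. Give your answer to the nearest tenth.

Sorted: 4.8, 4.9, 4.9, 5.4, 5.8, 6.0, 6.8, 7.0, 7.1, 7.3, 7.4, 7.5, 8.0, 8.3.
Count below 5.4: L = 3; count equal: E = 1; n = 14.
Percentile rank = 100·(3 + 0.5·1)/14 = 100·3.5/14 = 25.

25.0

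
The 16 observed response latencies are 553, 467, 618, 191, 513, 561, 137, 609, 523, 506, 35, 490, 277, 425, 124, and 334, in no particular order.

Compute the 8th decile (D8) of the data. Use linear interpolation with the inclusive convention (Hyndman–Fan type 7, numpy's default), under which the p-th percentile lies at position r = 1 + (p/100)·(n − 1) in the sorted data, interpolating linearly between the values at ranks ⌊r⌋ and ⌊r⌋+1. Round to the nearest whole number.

Sorted: 35, 124, 137, 191, 277, 334, 425, 467, 490, 506, 513, 523, 553, 561, 609, 618.
n = 16.
r = 1 + (80/100)·(16 − 1) = 1 + 12 = 13.
r is an integer, so P80 is the value at rank 13: 553.

553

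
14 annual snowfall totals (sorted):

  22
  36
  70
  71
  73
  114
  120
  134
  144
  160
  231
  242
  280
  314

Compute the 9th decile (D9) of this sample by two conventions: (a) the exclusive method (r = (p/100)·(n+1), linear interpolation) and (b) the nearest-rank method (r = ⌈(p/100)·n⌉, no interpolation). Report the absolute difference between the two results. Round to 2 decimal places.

17.00

n = 14.
(a) r = 13.5; between ranks 13 (280) and 14 (314): 297.
(b) the nearest-rank method: rank 13 → 280.
|297 − 280| = 17.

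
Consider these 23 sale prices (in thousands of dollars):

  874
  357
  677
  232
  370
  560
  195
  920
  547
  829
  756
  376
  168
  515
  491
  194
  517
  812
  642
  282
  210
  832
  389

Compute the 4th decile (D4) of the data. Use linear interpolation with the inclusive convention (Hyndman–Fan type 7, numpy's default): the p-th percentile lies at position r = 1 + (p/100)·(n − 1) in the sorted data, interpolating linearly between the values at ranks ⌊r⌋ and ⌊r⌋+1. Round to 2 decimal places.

386.40

Sorted: 168, 194, 195, 210, 232, 282, 357, 370, 376, 389, 491, 515, 517, 547, 560, 642, 677, 756, 812, 829, 832, 874, 920.
n = 23.
r = 1 + (40/100)·(23 − 1) = 1 + 8.8 = 9.8.
Rank 9 is 376 and rank 10 is 389.
Interpolate: 376 + 0.8·(389 − 376) = 376 + 0.8·13 = 386.4.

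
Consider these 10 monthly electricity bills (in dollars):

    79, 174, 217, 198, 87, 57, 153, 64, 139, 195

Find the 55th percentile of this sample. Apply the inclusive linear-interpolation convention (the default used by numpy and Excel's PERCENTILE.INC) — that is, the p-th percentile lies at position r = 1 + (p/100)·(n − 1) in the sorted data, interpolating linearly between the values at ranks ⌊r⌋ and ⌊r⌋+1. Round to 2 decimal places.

Sorted: 57, 64, 79, 87, 139, 153, 174, 195, 198, 217.
n = 10.
r = 1 + (55/100)·(10 − 1) = 1 + 4.95 = 5.95.
Rank 5 is 139 and rank 6 is 153.
Interpolate: 139 + 0.95·(153 − 139) = 139 + 0.95·14 = 152.3.

152.30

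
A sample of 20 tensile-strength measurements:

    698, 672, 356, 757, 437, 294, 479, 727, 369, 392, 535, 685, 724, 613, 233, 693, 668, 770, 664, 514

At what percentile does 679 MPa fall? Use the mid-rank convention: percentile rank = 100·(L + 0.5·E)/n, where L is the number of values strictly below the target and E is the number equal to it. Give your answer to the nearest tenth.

Sorted: 233, 294, 356, 369, 392, 437, 479, 514, 535, 613, 664, 668, 672, 685, 693, 698, 724, 727, 757, 770.
Count below 679: L = 13; count equal: E = 0; n = 20.
Percentile rank = 100·(13 + 0.5·0)/20 = 100·13/20 = 65.

65.0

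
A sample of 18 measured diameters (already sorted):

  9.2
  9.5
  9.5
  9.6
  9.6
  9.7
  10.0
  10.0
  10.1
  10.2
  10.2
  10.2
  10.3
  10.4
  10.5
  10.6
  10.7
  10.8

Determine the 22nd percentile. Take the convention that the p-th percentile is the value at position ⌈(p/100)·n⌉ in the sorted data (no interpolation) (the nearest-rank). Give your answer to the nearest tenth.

9.6

n = 18.
Position = ⌈22/100 · 18⌉ = ⌈3.96⌉ = 4.
The value at rank 4 is 9.6.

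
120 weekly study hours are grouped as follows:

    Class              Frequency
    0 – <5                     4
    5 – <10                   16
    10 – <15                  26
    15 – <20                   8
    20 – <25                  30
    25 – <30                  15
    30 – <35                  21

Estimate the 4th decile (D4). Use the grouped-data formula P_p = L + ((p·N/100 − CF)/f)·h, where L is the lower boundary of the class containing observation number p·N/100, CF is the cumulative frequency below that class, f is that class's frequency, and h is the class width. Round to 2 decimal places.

16.25

N = 120; target position k = 40/100 · 120 = 48.
Cumulative frequencies: 4, 20, 46, 54, 84, 99, 120.
Observation 48 falls in the class 15 – <20.
L = 15, CF = 46, f = 8, h = 5.
P40 = 15 + ((48 − 46)/8)·5 = 15 + 1.25 = 16.25.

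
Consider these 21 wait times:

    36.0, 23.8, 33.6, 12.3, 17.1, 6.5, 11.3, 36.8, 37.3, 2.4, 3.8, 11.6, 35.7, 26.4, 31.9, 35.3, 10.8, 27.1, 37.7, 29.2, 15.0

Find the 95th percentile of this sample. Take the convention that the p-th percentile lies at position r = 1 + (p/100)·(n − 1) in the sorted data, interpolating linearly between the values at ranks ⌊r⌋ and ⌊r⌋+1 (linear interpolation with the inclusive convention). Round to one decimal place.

37.3

Sorted: 2.4, 3.8, 6.5, 10.8, 11.3, 11.6, 12.3, 15.0, 17.1, 23.8, 26.4, 27.1, 29.2, 31.9, 33.6, 35.3, 35.7, 36.0, 36.8, 37.3, 37.7.
n = 21.
r = 1 + (95/100)·(21 − 1) = 1 + 19 = 20.
r is an integer, so P95 is the value at rank 20: 37.3.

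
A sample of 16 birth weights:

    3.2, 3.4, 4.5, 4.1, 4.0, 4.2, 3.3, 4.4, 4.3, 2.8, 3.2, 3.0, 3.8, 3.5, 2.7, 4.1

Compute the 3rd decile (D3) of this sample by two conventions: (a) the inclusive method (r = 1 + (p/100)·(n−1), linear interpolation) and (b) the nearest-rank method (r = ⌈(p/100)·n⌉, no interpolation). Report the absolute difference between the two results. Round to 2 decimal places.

Sorted: 2.7, 2.8, 3.0, 3.2, 3.2, 3.3, 3.4, 3.5, 3.8, 4.0, 4.1, 4.1, 4.2, 4.3, 4.4, 4.5.
n = 16.
(a) r = 5.5; between ranks 5 (3.2) and 6 (3.3): 3.25.
(b) the nearest-rank method: rank 5 → 3.2.
|3.25 − 3.2| = 0.05.

0.05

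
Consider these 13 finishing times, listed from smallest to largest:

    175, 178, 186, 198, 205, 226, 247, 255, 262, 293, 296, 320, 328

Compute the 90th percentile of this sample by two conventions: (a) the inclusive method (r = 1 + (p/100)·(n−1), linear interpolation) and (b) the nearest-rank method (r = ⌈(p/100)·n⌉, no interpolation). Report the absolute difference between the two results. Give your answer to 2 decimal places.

n = 13.
(a) r = 11.8; between ranks 11 (296) and 12 (320): 315.2.
(b) the nearest-rank method: rank 12 → 320.
|315.2 − 320| = 4.8.

4.80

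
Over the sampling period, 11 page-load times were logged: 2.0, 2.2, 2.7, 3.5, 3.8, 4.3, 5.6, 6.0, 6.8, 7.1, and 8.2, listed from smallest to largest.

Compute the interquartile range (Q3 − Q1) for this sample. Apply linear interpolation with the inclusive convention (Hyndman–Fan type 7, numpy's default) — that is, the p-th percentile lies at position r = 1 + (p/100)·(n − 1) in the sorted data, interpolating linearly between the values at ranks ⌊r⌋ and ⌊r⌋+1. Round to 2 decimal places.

n = 11.
P25: r = 3.5; ranks 3–4 are 2.7, 3.5; interpolating gives 3.1.
P75: r = 8.5; ranks 8–9 are 6.0, 6.8; interpolating gives 6.4.
Difference: 6.4 − 3.1 = 3.3.

3.30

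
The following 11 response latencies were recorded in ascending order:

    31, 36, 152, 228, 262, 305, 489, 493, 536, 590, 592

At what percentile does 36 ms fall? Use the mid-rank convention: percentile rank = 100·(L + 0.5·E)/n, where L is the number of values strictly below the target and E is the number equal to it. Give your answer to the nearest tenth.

Count below 36: L = 1; count equal: E = 1; n = 11.
Percentile rank = 100·(1 + 0.5·1)/11 = 100·1.5/11 = 13.64.

13.6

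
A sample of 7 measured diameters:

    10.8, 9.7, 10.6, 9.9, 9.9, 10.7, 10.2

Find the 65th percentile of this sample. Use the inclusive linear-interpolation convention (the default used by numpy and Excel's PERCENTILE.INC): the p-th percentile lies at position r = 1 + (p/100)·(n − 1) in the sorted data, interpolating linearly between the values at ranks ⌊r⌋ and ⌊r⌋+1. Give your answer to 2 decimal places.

Sorted: 9.7, 9.9, 9.9, 10.2, 10.6, 10.7, 10.8.
n = 7.
r = 1 + (65/100)·(7 − 1) = 1 + 3.9 = 4.9.
Rank 4 is 10.2 and rank 5 is 10.6.
Interpolate: 10.2 + 0.9·(10.6 − 10.2) = 10.2 + 0.9·0.4 = 10.56.

10.56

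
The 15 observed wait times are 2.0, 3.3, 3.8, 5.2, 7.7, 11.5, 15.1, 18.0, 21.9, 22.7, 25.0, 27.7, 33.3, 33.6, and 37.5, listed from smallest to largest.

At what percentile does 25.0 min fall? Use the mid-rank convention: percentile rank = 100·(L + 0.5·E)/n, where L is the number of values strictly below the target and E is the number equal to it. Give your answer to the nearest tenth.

70.0

Count below 25.0: L = 10; count equal: E = 1; n = 15.
Percentile rank = 100·(10 + 0.5·1)/15 = 100·10.5/15 = 70.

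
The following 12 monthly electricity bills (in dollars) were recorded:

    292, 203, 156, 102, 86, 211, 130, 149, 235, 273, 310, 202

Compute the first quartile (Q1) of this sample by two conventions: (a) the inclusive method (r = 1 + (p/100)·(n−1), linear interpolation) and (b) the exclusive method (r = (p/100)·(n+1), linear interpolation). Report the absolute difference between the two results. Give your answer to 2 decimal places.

Sorted: 86, 102, 130, 149, 156, 202, 203, 211, 235, 273, 292, 310.
n = 12.
(a) r = 3.75; between ranks 3 (130) and 4 (149): 144.25.
(b) r = 3.25; between ranks 3 (130) and 4 (149): 134.75.
|144.25 − 134.75| = 9.5.

9.50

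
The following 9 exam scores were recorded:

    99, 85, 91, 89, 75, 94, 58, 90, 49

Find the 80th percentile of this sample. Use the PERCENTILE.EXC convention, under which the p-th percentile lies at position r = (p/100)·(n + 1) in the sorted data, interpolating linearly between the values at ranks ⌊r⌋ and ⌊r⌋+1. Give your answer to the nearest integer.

94

Sorted: 49, 58, 75, 85, 89, 90, 91, 94, 99.
n = 9.
r = (80/100)·(9 + 1) = 8.
r is an integer, so P80 is the value at rank 8: 94.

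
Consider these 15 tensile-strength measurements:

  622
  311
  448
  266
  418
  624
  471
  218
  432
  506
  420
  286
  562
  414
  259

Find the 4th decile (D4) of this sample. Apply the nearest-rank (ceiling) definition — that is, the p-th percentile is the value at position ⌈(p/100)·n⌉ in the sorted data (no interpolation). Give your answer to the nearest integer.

Sorted: 218, 259, 266, 286, 311, 414, 418, 420, 432, 448, 471, 506, 562, 622, 624.
n = 15.
Position = ⌈40/100 · 15⌉ = ⌈6⌉ = 6.
The value at rank 6 is 414.

414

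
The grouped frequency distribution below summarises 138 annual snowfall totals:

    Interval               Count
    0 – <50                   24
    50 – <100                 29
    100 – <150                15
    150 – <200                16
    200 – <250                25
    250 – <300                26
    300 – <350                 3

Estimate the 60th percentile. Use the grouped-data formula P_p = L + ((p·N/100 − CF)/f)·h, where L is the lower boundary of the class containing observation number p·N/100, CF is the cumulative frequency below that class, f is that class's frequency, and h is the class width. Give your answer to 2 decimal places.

196.25

N = 138; target position k = 60/100 · 138 = 82.8.
Cumulative frequencies: 24, 53, 68, 84, 109, 135, 138.
Observation 82.8 falls in the class 150 – <200.
L = 150, CF = 68, f = 16, h = 50.
P60 = 150 + ((82.8 − 68)/16)·50 = 150 + 46.25 = 196.25.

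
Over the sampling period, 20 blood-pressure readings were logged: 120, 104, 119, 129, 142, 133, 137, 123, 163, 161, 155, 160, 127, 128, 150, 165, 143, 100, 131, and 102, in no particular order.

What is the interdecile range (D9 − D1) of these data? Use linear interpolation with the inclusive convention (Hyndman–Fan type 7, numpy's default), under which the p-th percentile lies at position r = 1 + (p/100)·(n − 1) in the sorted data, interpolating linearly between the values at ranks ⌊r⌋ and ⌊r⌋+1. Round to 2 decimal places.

Sorted: 100, 102, 104, 119, 120, 123, 127, 128, 129, 131, 133, 137, 142, 143, 150, 155, 160, 161, 163, 165.
n = 20.
P10: r = 2.9; ranks 2–3 are 102, 104; interpolating gives 103.8.
P90: r = 18.1; ranks 18–19 are 161, 163; interpolating gives 161.2.
Difference: 161.2 − 103.8 = 57.4.

57.40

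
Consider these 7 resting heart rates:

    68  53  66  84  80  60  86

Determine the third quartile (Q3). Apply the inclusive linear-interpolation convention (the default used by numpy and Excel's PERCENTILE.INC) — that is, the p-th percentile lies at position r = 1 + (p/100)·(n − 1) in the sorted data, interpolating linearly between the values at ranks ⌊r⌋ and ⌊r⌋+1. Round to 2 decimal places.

Sorted: 53, 60, 66, 68, 80, 84, 86.
n = 7.
r = 1 + (75/100)·(7 − 1) = 1 + 4.5 = 5.5.
Rank 5 is 80 and rank 6 is 84.
Interpolate: 80 + 0.5·(84 − 80) = 80 + 0.5·4 = 82.

82.00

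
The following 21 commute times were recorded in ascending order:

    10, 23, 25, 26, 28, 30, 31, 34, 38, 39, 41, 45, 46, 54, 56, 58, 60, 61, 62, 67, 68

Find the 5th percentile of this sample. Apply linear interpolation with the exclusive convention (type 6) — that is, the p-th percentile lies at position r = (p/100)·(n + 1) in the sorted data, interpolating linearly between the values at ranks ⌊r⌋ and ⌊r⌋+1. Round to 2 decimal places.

n = 21.
r = (5/100)·(21 + 1) = 1.1.
Rank 1 is 10 and rank 2 is 23.
Interpolate: 10 + 0.1·(23 − 10) = 10 + 0.1·13 = 11.3.

11.30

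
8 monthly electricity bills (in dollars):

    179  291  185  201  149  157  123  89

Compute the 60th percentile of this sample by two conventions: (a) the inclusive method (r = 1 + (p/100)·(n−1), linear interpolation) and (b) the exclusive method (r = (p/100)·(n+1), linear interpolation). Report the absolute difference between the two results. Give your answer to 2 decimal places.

1.20

Sorted: 89, 123, 149, 157, 179, 185, 201, 291.
n = 8.
(a) r = 5.2; between ranks 5 (179) and 6 (185): 180.2.
(b) r = 5.4; between ranks 5 (179) and 6 (185): 181.4.
|180.2 − 181.4| = 1.2.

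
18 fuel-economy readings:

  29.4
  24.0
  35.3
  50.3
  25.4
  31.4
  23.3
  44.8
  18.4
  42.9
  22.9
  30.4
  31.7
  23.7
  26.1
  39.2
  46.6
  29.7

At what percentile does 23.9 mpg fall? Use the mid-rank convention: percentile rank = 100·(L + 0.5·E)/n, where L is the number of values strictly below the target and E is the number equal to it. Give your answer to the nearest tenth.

Sorted: 18.4, 22.9, 23.3, 23.7, 24.0, 25.4, 26.1, 29.4, 29.7, 30.4, 31.4, 31.7, 35.3, 39.2, 42.9, 44.8, 46.6, 50.3.
Count below 23.9: L = 4; count equal: E = 0; n = 18.
Percentile rank = 100·(4 + 0.5·0)/18 = 100·4/18 = 22.22.

22.2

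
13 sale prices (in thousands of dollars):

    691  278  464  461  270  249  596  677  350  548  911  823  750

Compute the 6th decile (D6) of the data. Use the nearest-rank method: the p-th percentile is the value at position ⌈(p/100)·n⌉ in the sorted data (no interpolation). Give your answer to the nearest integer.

596

Sorted: 249, 270, 278, 350, 461, 464, 548, 596, 677, 691, 750, 823, 911.
n = 13.
Position = ⌈60/100 · 13⌉ = ⌈7.8⌉ = 8.
The value at rank 8 is 596.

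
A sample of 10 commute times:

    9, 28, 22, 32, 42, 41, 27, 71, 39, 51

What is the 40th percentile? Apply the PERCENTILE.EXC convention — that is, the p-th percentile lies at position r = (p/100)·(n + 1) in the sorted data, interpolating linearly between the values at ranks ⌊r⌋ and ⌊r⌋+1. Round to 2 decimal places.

29.60

Sorted: 9, 22, 27, 28, 32, 39, 41, 42, 51, 71.
n = 10.
r = (40/100)·(10 + 1) = 4.4.
Rank 4 is 28 and rank 5 is 32.
Interpolate: 28 + 0.4·(32 − 28) = 28 + 0.4·4 = 29.6.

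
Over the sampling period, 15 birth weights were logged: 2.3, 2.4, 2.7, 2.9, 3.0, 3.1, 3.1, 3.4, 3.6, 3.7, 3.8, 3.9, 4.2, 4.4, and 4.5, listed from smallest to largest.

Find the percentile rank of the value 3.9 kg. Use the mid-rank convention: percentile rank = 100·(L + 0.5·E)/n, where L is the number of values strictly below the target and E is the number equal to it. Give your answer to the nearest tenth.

Count below 3.9: L = 11; count equal: E = 1; n = 15.
Percentile rank = 100·(11 + 0.5·1)/15 = 100·11.5/15 = 76.67.

76.7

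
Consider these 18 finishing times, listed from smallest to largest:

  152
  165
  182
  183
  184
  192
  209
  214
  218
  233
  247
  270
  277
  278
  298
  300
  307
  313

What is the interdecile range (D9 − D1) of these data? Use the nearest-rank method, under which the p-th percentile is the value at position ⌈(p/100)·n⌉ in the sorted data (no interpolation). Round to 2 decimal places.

n = 18.
P10: rank ⌈10/100·18⌉ = 2 → 165.
P90: rank ⌈90/100·18⌉ = 17 → 307.
Difference: 307 − 165 = 142.

142.00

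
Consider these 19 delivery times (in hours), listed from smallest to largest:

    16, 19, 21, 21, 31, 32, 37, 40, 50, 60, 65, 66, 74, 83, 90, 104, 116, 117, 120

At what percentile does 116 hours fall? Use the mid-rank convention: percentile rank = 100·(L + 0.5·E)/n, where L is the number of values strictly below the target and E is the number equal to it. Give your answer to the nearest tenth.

86.8

Count below 116: L = 16; count equal: E = 1; n = 19.
Percentile rank = 100·(16 + 0.5·1)/19 = 100·16.5/19 = 86.84.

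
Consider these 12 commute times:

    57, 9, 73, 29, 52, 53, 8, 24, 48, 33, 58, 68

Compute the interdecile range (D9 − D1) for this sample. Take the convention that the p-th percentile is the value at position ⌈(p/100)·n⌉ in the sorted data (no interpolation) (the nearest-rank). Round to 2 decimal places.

Sorted: 8, 9, 24, 29, 33, 48, 52, 53, 57, 58, 68, 73.
n = 12.
P10: rank ⌈10/100·12⌉ = 2 → 9.
P90: rank ⌈90/100·12⌉ = 11 → 68.
Difference: 68 − 9 = 59.

59.00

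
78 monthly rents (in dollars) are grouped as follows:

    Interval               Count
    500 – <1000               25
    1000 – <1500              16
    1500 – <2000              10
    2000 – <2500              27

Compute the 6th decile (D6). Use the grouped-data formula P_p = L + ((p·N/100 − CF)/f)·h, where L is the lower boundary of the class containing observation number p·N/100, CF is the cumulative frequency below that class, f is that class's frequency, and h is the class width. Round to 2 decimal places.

1790.00

N = 78; target position k = 60/100 · 78 = 46.8.
Cumulative frequencies: 25, 41, 51, 78.
Observation 46.8 falls in the class 1500 – <2000.
L = 1500, CF = 41, f = 10, h = 500.
P60 = 1500 + ((46.8 − 41)/10)·500 = 1500 + 290 = 1790.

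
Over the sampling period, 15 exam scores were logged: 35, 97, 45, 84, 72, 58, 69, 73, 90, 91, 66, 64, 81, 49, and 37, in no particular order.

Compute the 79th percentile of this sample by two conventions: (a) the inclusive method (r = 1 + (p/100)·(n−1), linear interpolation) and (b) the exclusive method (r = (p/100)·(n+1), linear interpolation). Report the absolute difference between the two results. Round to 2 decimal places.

Sorted: 35, 37, 45, 49, 58, 64, 66, 69, 72, 73, 81, 84, 90, 91, 97.
n = 15.
(a) r = 12.06; between ranks 12 (84) and 13 (90): 84.36.
(b) r = 12.64; between ranks 12 (84) and 13 (90): 87.84.
|84.36 − 87.84| = 3.48.

3.48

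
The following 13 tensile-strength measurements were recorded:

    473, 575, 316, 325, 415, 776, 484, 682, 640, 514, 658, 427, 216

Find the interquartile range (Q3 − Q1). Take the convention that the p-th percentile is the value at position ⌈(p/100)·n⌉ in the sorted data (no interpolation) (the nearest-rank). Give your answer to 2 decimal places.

Sorted: 216, 316, 325, 415, 427, 473, 484, 514, 575, 640, 658, 682, 776.
n = 13.
P25: rank ⌈25/100·13⌉ = 4 → 415.
P75: rank ⌈75/100·13⌉ = 10 → 640.
Difference: 640 − 415 = 225.

225.00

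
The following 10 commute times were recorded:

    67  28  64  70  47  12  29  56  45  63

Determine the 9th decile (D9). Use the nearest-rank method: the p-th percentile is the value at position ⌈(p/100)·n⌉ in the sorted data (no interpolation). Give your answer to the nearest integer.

67

Sorted: 12, 28, 29, 45, 47, 56, 63, 64, 67, 70.
n = 10.
Position = ⌈90/100 · 10⌉ = ⌈9⌉ = 9.
The value at rank 9 is 67.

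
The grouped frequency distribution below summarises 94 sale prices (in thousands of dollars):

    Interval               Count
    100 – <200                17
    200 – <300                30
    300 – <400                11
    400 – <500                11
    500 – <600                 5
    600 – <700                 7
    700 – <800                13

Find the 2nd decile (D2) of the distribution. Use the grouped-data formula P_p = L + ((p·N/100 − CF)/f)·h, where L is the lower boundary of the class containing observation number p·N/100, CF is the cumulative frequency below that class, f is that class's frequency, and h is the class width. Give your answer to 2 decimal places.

206.00

N = 94; target position k = 20/100 · 94 = 18.8.
Cumulative frequencies: 17, 47, 58, 69, 74, 81, 94.
Observation 18.8 falls in the class 200 – <300.
L = 200, CF = 17, f = 30, h = 100.
P20 = 200 + ((18.8 − 17)/30)·100 = 200 + 6 = 206.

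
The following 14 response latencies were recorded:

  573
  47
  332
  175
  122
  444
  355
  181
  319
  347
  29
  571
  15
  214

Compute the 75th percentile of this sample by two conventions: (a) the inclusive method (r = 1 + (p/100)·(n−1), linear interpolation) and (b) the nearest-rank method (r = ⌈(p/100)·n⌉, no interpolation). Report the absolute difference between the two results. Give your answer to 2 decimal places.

Sorted: 15, 29, 47, 122, 175, 181, 214, 319, 332, 347, 355, 444, 571, 573.
n = 14.
(a) r = 10.75; between ranks 10 (347) and 11 (355): 353.
(b) the nearest-rank method: rank 11 → 355.
|353 − 355| = 2.

2.00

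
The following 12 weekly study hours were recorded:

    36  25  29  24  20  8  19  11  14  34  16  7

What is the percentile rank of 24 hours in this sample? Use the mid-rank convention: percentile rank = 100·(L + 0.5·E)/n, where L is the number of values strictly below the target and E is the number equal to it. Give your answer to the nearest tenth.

Sorted: 7, 8, 11, 14, 16, 19, 20, 24, 25, 29, 34, 36.
Count below 24: L = 7; count equal: E = 1; n = 12.
Percentile rank = 100·(7 + 0.5·1)/12 = 100·7.5/12 = 62.5.

62.5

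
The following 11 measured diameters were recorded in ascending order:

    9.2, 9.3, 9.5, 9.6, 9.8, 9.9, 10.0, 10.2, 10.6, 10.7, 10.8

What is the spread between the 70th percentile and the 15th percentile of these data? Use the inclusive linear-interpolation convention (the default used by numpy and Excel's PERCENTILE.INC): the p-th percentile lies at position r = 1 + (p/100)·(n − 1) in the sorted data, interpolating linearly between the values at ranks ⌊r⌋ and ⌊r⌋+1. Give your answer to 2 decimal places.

0.80

n = 11.
P15: r = 2.5; ranks 2–3 are 9.3, 9.5; interpolating gives 9.4.
P70: r = 8 (integer) → 10.2.
Difference: 10.2 − 9.4 = 0.8.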